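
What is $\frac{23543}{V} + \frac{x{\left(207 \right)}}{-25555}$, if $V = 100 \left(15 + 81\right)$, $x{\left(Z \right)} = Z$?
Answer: $\frac{119930833}{49065600} \approx 2.4443$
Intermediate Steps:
$V = 9600$ ($V = 100 \cdot 96 = 9600$)
$\frac{23543}{V} + \frac{x{\left(207 \right)}}{-25555} = \frac{23543}{9600} + \frac{207}{-25555} = 23543 \cdot \frac{1}{9600} + 207 \left(- \frac{1}{25555}\right) = \frac{23543}{9600} - \frac{207}{25555} = \frac{119930833}{49065600}$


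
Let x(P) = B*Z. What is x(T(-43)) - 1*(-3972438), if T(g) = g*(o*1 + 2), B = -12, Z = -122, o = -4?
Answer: 3973902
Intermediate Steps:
T(g) = -2*g (T(g) = g*(-4*1 + 2) = g*(-4 + 2) = g*(-2) = -2*g)
x(P) = 1464 (x(P) = -12*(-122) = 1464)
x(T(-43)) - 1*(-3972438) = 1464 - 1*(-3972438) = 1464 + 3972438 = 3973902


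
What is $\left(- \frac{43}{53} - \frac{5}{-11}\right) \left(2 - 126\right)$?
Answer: $\frac{25792}{583} \approx 44.24$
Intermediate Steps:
$\left(- \frac{43}{53} - \frac{5}{-11}\right) \left(2 - 126\right) = \left(\left(-43\right) \frac{1}{53} - - \frac{5}{11}\right) \left(-124\right) = \left(- \frac{43}{53} + \frac{5}{11}\right) \left(-124\right) = \left(- \frac{208}{583}\right) \left(-124\right) = \frac{25792}{583}$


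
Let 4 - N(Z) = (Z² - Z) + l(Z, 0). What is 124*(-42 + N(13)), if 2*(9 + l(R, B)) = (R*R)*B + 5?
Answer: -23250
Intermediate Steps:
l(R, B) = -13/2 + B*R²/2 (l(R, B) = -9 + ((R*R)*B + 5)/2 = -9 + (R²*B + 5)/2 = -9 + (B*R² + 5)/2 = -9 + (5 + B*R²)/2 = -9 + (5/2 + B*R²/2) = -13/2 + B*R²/2)
N(Z) = 21/2 + Z - Z² (N(Z) = 4 - ((Z² - Z) + (-13/2 + (½)*0*Z²)) = 4 - ((Z² - Z) + (-13/2 + 0)) = 4 - ((Z² - Z) - 13/2) = 4 - (-13/2 + Z² - Z) = 4 + (13/2 + Z - Z²) = 21/2 + Z - Z²)
124*(-42 + N(13)) = 124*(-42 + (21/2 + 13 - 1*13²)) = 124*(-42 + (21/2 + 13 - 1*169)) = 124*(-42 + (21/2 + 13 - 169)) = 124*(-42 - 291/2) = 124*(-375/2) = -23250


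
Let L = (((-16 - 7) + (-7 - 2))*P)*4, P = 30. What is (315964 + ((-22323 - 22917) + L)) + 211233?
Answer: 478117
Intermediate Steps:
L = -3840 (L = (((-16 - 7) + (-7 - 2))*30)*4 = ((-23 - 9)*30)*4 = -32*30*4 = -960*4 = -3840)
(315964 + ((-22323 - 22917) + L)) + 211233 = (315964 + ((-22323 - 22917) - 3840)) + 211233 = (315964 + (-45240 - 3840)) + 211233 = (315964 - 49080) + 211233 = 266884 + 211233 = 478117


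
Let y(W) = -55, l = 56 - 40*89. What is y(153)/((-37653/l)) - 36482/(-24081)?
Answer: -99007078/27476421 ≈ -3.6033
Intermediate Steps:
l = -3504 (l = 56 - 3560 = -3504)
y(153)/((-37653/l)) - 36482/(-24081) = -55/((-37653/(-3504))) - 36482/(-24081) = -55/((-37653*(-1/3504))) - 36482*(-1/24081) = -55/12551/1168 + 36482/24081 = -55*1168/12551 + 36482/24081 = -5840/1141 + 36482/24081 = -99007078/27476421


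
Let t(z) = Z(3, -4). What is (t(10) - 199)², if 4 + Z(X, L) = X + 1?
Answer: 39601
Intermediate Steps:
Z(X, L) = -3 + X (Z(X, L) = -4 + (X + 1) = -4 + (1 + X) = -3 + X)
t(z) = 0 (t(z) = -3 + 3 = 0)
(t(10) - 199)² = (0 - 199)² = (-199)² = 39601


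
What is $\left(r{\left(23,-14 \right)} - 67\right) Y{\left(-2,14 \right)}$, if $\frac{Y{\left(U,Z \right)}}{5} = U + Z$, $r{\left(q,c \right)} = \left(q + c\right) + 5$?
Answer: $-3180$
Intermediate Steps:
$r{\left(q,c \right)} = 5 + c + q$ ($r{\left(q,c \right)} = \left(c + q\right) + 5 = 5 + c + q$)
$Y{\left(U,Z \right)} = 5 U + 5 Z$ ($Y{\left(U,Z \right)} = 5 \left(U + Z\right) = 5 U + 5 Z$)
$\left(r{\left(23,-14 \right)} - 67\right) Y{\left(-2,14 \right)} = \left(\left(5 - 14 + 23\right) - 67\right) \left(5 \left(-2\right) + 5 \cdot 14\right) = \left(14 - 67\right) \left(-10 + 70\right) = \left(-53\right) 60 = -3180$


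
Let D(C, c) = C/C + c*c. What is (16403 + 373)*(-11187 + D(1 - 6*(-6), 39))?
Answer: -162140040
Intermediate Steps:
D(C, c) = 1 + c**2
(16403 + 373)*(-11187 + D(1 - 6*(-6), 39)) = (16403 + 373)*(-11187 + (1 + 39**2)) = 16776*(-11187 + (1 + 1521)) = 16776*(-11187 + 1522) = 16776*(-9665) = -162140040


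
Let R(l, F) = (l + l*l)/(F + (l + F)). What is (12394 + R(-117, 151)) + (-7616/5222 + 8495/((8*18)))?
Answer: 124456392259/9936720 ≈ 12525.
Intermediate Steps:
R(l, F) = (l + l²)/(l + 2*F) (R(l, F) = (l + l²)/(F + (F + l)) = (l + l²)/(l + 2*F))
(12394 + R(-117, 151)) + (-7616/5222 + 8495/((8*18))) = (12394 - 117*(1 - 117)/(-117 + 2*151)) + (-7616/5222 + 8495/((8*18))) = (12394 - 117*(-116)/(-117 + 302)) + (-7616*1/5222 + 8495/144) = (12394 - 117*(-116)/185) + (-544/373 + 8495*(1/144)) = (12394 - 117*1/185*(-116)) + (-544/373 + 8495/144) = (12394 + 13572/185) + 3090299/53712 = 2306462/185 + 3090299/53712 = 124456392259/9936720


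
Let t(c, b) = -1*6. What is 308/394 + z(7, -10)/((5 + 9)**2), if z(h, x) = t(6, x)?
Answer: 14501/19306 ≈ 0.75111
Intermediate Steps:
t(c, b) = -6
z(h, x) = -6
308/394 + z(7, -10)/((5 + 9)**2) = 308/394 - 6/(5 + 9)**2 = 308*(1/394) - 6/(14**2) = 154/197 - 6/196 = 154/197 - 6*1/196 = 154/197 - 3/98 = 14501/19306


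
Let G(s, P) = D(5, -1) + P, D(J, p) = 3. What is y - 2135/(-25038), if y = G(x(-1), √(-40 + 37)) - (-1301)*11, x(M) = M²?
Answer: 358396067/25038 + I*√3 ≈ 14314.0 + 1.732*I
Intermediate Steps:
G(s, P) = 3 + P
y = 14314 + I*√3 (y = (3 + √(-40 + 37)) - (-1301)*11 = (3 + √(-3)) - 1*(-14311) = (3 + I*√3) + 14311 = 14314 + I*√3 ≈ 14314.0 + 1.732*I)
y - 2135/(-25038) = (14314 + I*√3) - 2135/(-25038) = (14314 + I*√3) - 2135*(-1/25038) = (14314 + I*√3) + 2135/25038 = 358396067/25038 + I*√3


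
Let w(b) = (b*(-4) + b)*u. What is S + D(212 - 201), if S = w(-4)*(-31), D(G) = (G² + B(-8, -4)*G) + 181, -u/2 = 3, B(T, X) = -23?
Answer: 2281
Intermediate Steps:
u = -6 (u = -2*3 = -6)
D(G) = 181 + G² - 23*G (D(G) = (G² - 23*G) + 181 = 181 + G² - 23*G)
w(b) = 18*b (w(b) = (b*(-4) + b)*(-6) = (-4*b + b)*(-6) = -3*b*(-6) = 18*b)
S = 2232 (S = (18*(-4))*(-31) = -72*(-31) = 2232)
S + D(212 - 201) = 2232 + (181 + (212 - 201)² - 23*(212 - 201)) = 2232 + (181 + 11² - 23*11) = 2232 + (181 + 121 - 253) = 2232 + 49 = 2281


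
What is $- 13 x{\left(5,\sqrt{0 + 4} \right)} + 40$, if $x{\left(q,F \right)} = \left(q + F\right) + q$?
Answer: $-116$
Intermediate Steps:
$x{\left(q,F \right)} = F + 2 q$ ($x{\left(q,F \right)} = \left(F + q\right) + q = F + 2 q$)
$- 13 x{\left(5,\sqrt{0 + 4} \right)} + 40 = - 13 \left(\sqrt{0 + 4} + 2 \cdot 5\right) + 40 = - 13 \left(\sqrt{4} + 10\right) + 40 = - 13 \left(2 + 10\right) + 40 = \left(-13\right) 12 + 40 = -156 + 40 = -116$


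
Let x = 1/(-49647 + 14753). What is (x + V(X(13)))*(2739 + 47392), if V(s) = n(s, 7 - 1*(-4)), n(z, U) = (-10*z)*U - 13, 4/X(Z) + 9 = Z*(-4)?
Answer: -617495761233/2128534 ≈ -2.9010e+5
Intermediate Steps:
x = -1/34894 (x = 1/(-34894) = -1/34894 ≈ -2.8658e-5)
X(Z) = 4/(-9 - 4*Z) (X(Z) = 4/(-9 + Z*(-4)) = 4/(-9 - 4*Z))
n(z, U) = -13 - 10*U*z (n(z, U) = -10*U*z - 13 = -13 - 10*U*z)
V(s) = -13 - 110*s (V(s) = -13 - 10*(7 - 1*(-4))*s = -13 - 10*(7 + 4)*s = -13 - 10*11*s = -13 - 110*s)
(x + V(X(13)))*(2739 + 47392) = (-1/34894 + (-13 - (-440)/(9 + 4*13)))*(2739 + 47392) = (-1/34894 + (-13 - (-440)/(9 + 52)))*50131 = (-1/34894 + (-13 - (-440)/61))*50131 = (-1/34894 + (-13 - 110*(-4/61)))*50131 = (-1/34894 + (-13 + 440/61))*50131 = (-1/34894 - 353/61)*50131 = -12317643/2128534*50131 = -617495761233/2128534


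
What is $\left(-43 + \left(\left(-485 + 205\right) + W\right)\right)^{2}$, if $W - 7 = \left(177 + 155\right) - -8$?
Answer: $576$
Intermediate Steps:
$W = 347$ ($W = 7 + \left(\left(177 + 155\right) - -8\right) = 7 + \left(332 + 8\right) = 7 + 340 = 347$)
$\left(-43 + \left(\left(-485 + 205\right) + W\right)\right)^{2} = \left(-43 + \left(\left(-485 + 205\right) + 347\right)\right)^{2} = \left(-43 + \left(-280 + 347\right)\right)^{2} = \left(-43 + 67\right)^{2} = 24^{2} = 576$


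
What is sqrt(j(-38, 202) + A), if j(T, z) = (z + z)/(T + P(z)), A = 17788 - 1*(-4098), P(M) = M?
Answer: sqrt(36794507)/41 ≈ 147.95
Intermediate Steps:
A = 21886 (A = 17788 + 4098 = 21886)
j(T, z) = 2*z/(T + z) (j(T, z) = (z + z)/(T + z) = (2*z)/(T + z) = 2*z/(T + z))
sqrt(j(-38, 202) + A) = sqrt(2*202/(-38 + 202) + 21886) = sqrt(2*202/164 + 21886) = sqrt(2*202*(1/164) + 21886) = sqrt(101/41 + 21886) = sqrt(897427/41) = sqrt(36794507)/41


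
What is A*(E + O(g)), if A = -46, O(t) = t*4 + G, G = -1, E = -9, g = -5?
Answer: 1380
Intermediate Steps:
O(t) = -1 + 4*t (O(t) = t*4 - 1 = 4*t - 1 = -1 + 4*t)
A*(E + O(g)) = -46*(-9 + (-1 + 4*(-5))) = -46*(-9 + (-1 - 20)) = -46*(-9 - 21) = -46*(-30) = 1380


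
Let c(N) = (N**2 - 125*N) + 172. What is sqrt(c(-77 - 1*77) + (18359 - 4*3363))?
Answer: sqrt(48045) ≈ 219.19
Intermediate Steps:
c(N) = 172 + N**2 - 125*N
sqrt(c(-77 - 1*77) + (18359 - 4*3363)) = sqrt((172 + (-77 - 1*77)**2 - 125*(-77 - 1*77)) + (18359 - 4*3363)) = sqrt((172 + (-77 - 77)**2 - 125*(-77 - 77)) + (18359 - 1*13452)) = sqrt((172 + (-154)**2 - 125*(-154)) + (18359 - 13452)) = sqrt((172 + 23716 + 19250) + 4907) = sqrt(43138 + 4907) = sqrt(48045)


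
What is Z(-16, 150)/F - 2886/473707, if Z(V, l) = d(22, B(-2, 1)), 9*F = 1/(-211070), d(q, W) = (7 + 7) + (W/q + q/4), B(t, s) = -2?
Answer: -14778601853637/400829 ≈ -3.6870e+7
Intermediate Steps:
d(q, W) = 14 + q/4 + W/q (d(q, W) = 14 + (W/q + q*(¼)) = 14 + (W/q + q/4) = 14 + (q/4 + W/q) = 14 + q/4 + W/q)
F = -1/1899630 (F = (⅑)/(-211070) = (⅑)*(-1/211070) = -1/1899630 ≈ -5.2642e-7)
Z(V, l) = 427/22 (Z(V, l) = 14 + (¼)*22 - 2/22 = 14 + 11/2 - 2*1/22 = 14 + 11/2 - 1/11 = 427/22)
Z(-16, 150)/F - 2886/473707 = 427/(22*(-1/1899630)) - 2886/473707 = (427/22)*(-1899630) - 2886*1/473707 = -405571005/11 - 222/36439 = -14778601853637/400829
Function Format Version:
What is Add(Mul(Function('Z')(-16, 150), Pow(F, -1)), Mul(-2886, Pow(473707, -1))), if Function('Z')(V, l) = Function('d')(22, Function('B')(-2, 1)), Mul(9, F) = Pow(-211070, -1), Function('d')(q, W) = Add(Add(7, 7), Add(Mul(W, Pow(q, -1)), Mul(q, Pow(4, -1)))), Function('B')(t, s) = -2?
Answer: Rational(-14778601853637, 400829) ≈ -3.6870e+7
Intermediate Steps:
Function('d')(q, W) = Add(14, Mul(Rational(1, 4), q), Mul(W, Pow(q, -1))) (Function('d')(q, W) = Add(14, Add(Mul(W, Pow(q, -1)), Mul(q, Rational(1, 4)))) = Add(14, Add(Mul(W, Pow(q, -1)), Mul(Rational(1, 4), q))) = Add(14, Add(Mul(Rational(1, 4), q), Mul(W, Pow(q, -1)))) = Add(14, Mul(Rational(1, 4), q), Mul(W, Pow(q, -1))))
F = Rational(-1, 1899630) (F = Mul(Rational(1, 9), Pow(-211070, -1)) = Mul(Rational(1, 9), Rational(-1, 211070)) = Rational(-1, 1899630) ≈ -5.2642e-7)
Function('Z')(V, l) = Rational(427, 22) (Function('Z')(V, l) = Add(14, Mul(Rational(1, 4), 22), Mul(-2, Pow(22, -1))) = Add(14, Rational(11, 2), Mul(-2, Rational(1, 22))) = Add(14, Rational(11, 2), Rational(-1, 11)) = Rational(427, 22))
Add(Mul(Function('Z')(-16, 150), Pow(F, -1)), Mul(-2886, Pow(473707, -1))) = Add(Mul(Rational(427, 22), Pow(Rational(-1, 1899630), -1)), Mul(-2886, Pow(473707, -1))) = Add(Mul(Rational(427, 22), -1899630), Mul(-2886, Rational(1, 473707))) = Add(Rational(-405571005, 11), Rational(-222, 36439)) = Rational(-14778601853637, 400829)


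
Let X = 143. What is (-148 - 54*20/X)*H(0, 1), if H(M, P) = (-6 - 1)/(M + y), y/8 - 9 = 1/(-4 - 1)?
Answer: 194635/12584 ≈ 15.467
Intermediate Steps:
y = 352/5 (y = 72 + 8/(-4 - 1) = 72 + 8/(-5) = 72 + 8*(-⅕) = 72 - 8/5 = 352/5 ≈ 70.400)
H(M, P) = -7/(352/5 + M) (H(M, P) = (-6 - 1)/(M + 352/5) = -7/(352/5 + M))
(-148 - 54*20/X)*H(0, 1) = (-148 - 54/(143/20))*(-35/(352 + 5*0)) = (-148 - 54/(143*(1/20)))*(-35/(352 + 0)) = (-148 - 54/143/20)*(-35/352) = (-148 - 54*20/143)*(-35*1/352) = (-148 - 1080/143)*(-35/352) = -22244/143*(-35/352) = 194635/12584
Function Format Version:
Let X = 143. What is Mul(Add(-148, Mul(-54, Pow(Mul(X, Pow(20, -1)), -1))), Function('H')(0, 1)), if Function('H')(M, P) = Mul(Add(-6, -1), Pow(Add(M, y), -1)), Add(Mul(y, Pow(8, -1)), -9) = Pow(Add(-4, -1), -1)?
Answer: Rational(194635, 12584) ≈ 15.467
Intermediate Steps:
y = Rational(352, 5) (y = Add(72, Mul(8, Pow(Add(-4, -1), -1))) = Add(72, Mul(8, Pow(-5, -1))) = Add(72, Mul(8, Rational(-1, 5))) = Add(72, Rational(-8, 5)) = Rational(352, 5) ≈ 70.400)
Function('H')(M, P) = Mul(-7, Pow(Add(Rational(352, 5), M), -1)) (Function('H')(M, P) = Mul(Add(-6, -1), Pow(Add(M, Rational(352, 5)), -1)) = Mul(-7, Pow(Add(Rational(352, 5), M), -1)))
Mul(Add(-148, Mul(-54, Pow(Mul(X, Pow(20, -1)), -1))), Function('H')(0, 1)) = Mul(Add(-148, Mul(-54, Pow(Mul(143, Pow(20, -1)), -1))), Mul(-35, Pow(Add(352, Mul(5, 0)), -1))) = Mul(Add(-148, Mul(-54, Pow(Mul(143, Rational(1, 20)), -1))), Mul(-35, Pow(Add(352, 0), -1))) = Mul(Add(-148, Mul(-54, Pow(Rational(143, 20), -1))), Mul(-35, Pow(352, -1))) = Mul(Add(-148, Mul(-54, Rational(20, 143))), Mul(-35, Rational(1, 352))) = Mul(Add(-148, Rational(-1080, 143)), Rational(-35, 352)) = Mul(Rational(-22244, 143), Rational(-35, 352)) = Rational(194635, 12584)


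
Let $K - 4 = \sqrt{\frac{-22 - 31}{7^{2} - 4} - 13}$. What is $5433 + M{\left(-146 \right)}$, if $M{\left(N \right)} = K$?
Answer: $5437 + \frac{i \sqrt{3190}}{15} \approx 5437.0 + 3.7653 i$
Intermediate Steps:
$K = 4 + \frac{i \sqrt{3190}}{15}$ ($K = 4 + \sqrt{\frac{-22 - 31}{7^{2} - 4} - 13} = 4 + \sqrt{- \frac{53}{49 - 4} - 13} = 4 + \sqrt{- \frac{53}{45} - 13} = 4 + \sqrt{- \frac{638}{45}} = 4 + \frac{i \sqrt{3190}}{15} \approx 4.0 + 3.7653 i$)
$M{\left(N \right)} = 4 + \frac{i \sqrt{3190}}{15}$
$5433 + M{\left(-146 \right)} = 5433 + \left(4 + \frac{i \sqrt{3190}}{15}\right) = 5437 + \frac{i \sqrt{3190}}{15}$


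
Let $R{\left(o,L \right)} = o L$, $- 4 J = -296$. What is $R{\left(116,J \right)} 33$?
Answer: $283272$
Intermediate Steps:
$J = 74$ ($J = \left(- \frac{1}{4}\right) \left(-296\right) = 74$)
$R{\left(o,L \right)} = L o$
$R{\left(116,J \right)} 33 = 74 \cdot 116 \cdot 33 = 8584 \cdot 33 = 283272$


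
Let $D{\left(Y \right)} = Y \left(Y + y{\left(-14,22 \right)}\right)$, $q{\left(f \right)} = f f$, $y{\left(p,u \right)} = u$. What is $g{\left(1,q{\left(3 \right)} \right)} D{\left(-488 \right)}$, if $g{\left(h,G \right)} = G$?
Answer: $2046672$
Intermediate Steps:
$q{\left(f \right)} = f^{2}$
$D{\left(Y \right)} = Y \left(22 + Y\right)$ ($D{\left(Y \right)} = Y \left(Y + 22\right) = Y \left(22 + Y\right)$)
$g{\left(1,q{\left(3 \right)} \right)} D{\left(-488 \right)} = 3^{2} \left(- 488 \left(22 - 488\right)\right) = 9 \left(\left(-488\right) \left(-466\right)\right) = 9 \cdot 227408 = 2046672$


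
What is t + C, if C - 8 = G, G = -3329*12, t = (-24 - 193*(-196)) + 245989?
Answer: 243853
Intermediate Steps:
t = 283793 (t = (-24 + 37828) + 245989 = 37804 + 245989 = 283793)
G = -39948
C = -39940 (C = 8 - 39948 = -39940)
t + C = 283793 - 39940 = 243853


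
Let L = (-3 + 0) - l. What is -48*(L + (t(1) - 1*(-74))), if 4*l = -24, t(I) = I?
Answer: -3744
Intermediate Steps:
l = -6 (l = (¼)*(-24) = -6)
L = 3 (L = (-3 + 0) - 1*(-6) = -3 + 6 = 3)
-48*(L + (t(1) - 1*(-74))) = -48*(3 + (1 - 1*(-74))) = -48*(3 + (1 + 74)) = -48*(3 + 75) = -48*78 = -3744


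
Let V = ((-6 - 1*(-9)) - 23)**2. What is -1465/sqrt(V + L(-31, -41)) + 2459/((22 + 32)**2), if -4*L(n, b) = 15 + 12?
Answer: 2459/2916 - 2930*sqrt(13)/143 ≈ -73.033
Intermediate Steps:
L(n, b) = -27/4 (L(n, b) = -(15 + 12)/4 = -1/4*27 = -27/4)
V = 400 (V = ((-6 + 9) - 23)**2 = (3 - 23)**2 = (-20)**2 = 400)
-1465/sqrt(V + L(-31, -41)) + 2459/((22 + 32)**2) = -1465/sqrt(400 - 27/4) + 2459/((22 + 32)**2) = -1465*2*sqrt(13)/143 + 2459/(54**2) = -1465*2*sqrt(13)/143 + 2459/2916 = -2930*sqrt(13)/143 + 2459*(1/2916) = -2930*sqrt(13)/143 + 2459/2916 = 2459/2916 - 2930*sqrt(13)/143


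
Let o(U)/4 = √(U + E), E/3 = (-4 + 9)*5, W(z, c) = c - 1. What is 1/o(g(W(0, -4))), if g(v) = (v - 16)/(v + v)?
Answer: √7710/3084 ≈ 0.028472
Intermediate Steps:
W(z, c) = -1 + c
E = 75 (E = 3*((-4 + 9)*5) = 3*(5*5) = 3*25 = 75)
g(v) = (-16 + v)/(2*v) (g(v) = (-16 + v)/((2*v)) = (-16 + v)*(1/(2*v)) = (-16 + v)/(2*v))
o(U) = 4*√(75 + U) (o(U) = 4*√(U + 75) = 4*√(75 + U))
1/o(g(W(0, -4))) = 1/(4*√(75 + (-16 + (-1 - 4))/(2*(-1 - 4)))) = 1/(4*√(75 + (½)*(-16 - 5)/(-5))) = 1/(4*√(75 + (½)*(-⅕)*(-21))) = 1/(4*√(75 + 21/10)) = 1/(4*√(771/10)) = 1/(4*(√7710/10)) = 1/(2*√7710/5) = √7710/3084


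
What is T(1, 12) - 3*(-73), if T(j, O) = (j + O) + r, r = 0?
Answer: 232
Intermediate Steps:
T(j, O) = O + j (T(j, O) = (j + O) + 0 = (O + j) + 0 = O + j)
T(1, 12) - 3*(-73) = (12 + 1) - 3*(-73) = 13 + 219 = 232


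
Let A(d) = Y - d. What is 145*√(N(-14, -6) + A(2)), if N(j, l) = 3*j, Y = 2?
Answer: 145*I*√42 ≈ 939.71*I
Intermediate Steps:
A(d) = 2 - d
145*√(N(-14, -6) + A(2)) = 145*√(3*(-14) + (2 - 1*2)) = 145*√(-42 + (2 - 2)) = 145*√(-42 + 0) = 145*√(-42) = 145*(I*√42) = 145*I*√42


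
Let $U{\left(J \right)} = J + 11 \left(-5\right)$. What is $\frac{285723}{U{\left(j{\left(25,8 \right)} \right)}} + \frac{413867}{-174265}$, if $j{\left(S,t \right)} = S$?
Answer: $- \frac{3320262307}{348530} \approx -9526.5$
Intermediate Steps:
$U{\left(J \right)} = -55 + J$ ($U{\left(J \right)} = J - 55 = -55 + J$)
$\frac{285723}{U{\left(j{\left(25,8 \right)} \right)}} + \frac{413867}{-174265} = \frac{285723}{-55 + 25} + \frac{413867}{-174265} = \frac{285723}{-30} + 413867 \left(- \frac{1}{174265}\right) = 285723 \left(- \frac{1}{30}\right) - \frac{413867}{174265} = - \frac{95241}{10} - \frac{413867}{174265} = - \frac{3320262307}{348530}$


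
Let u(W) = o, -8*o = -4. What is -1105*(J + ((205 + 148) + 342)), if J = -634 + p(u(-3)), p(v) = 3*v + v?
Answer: -69615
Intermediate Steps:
o = ½ (o = -⅛*(-4) = ½ ≈ 0.50000)
u(W) = ½
p(v) = 4*v
J = -632 (J = -634 + 4*(½) = -634 + 2 = -632)
-1105*(J + ((205 + 148) + 342)) = -1105*(-632 + ((205 + 148) + 342)) = -1105*(-632 + (353 + 342)) = -1105*(-632 + 695) = -1105*63 = -69615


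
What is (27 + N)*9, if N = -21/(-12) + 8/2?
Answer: 1179/4 ≈ 294.75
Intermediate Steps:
N = 23/4 (N = -21*(-1/12) + 8*(½) = 7/4 + 4 = 23/4 ≈ 5.7500)
(27 + N)*9 = (27 + 23/4)*9 = (131/4)*9 = 1179/4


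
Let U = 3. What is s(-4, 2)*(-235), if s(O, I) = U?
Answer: -705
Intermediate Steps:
s(O, I) = 3
s(-4, 2)*(-235) = 3*(-235) = -705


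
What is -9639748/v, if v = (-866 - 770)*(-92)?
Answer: -2409937/37628 ≈ -64.046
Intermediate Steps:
v = 150512 (v = -1636*(-92) = 150512)
-9639748/v = -9639748/150512 = -9639748*1/150512 = -2409937/37628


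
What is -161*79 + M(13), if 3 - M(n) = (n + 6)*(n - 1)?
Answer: -12944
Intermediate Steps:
M(n) = 3 - (-1 + n)*(6 + n) (M(n) = 3 - (n + 6)*(n - 1) = 3 - (6 + n)*(-1 + n) = 3 - (-1 + n)*(6 + n))
-161*79 + M(13) = -161*79 + (9 - 1*13² - 5*13) = -12719 + (9 - 1*169 - 65) = -12719 + (9 - 169 - 65) = -12719 - 225 = -12944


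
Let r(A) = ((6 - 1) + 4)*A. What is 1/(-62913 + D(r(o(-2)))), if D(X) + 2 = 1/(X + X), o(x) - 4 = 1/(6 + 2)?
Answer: -297/18685751 ≈ -1.5894e-5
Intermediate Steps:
o(x) = 33/8 (o(x) = 4 + 1/(6 + 2) = 4 + 1/8 = 33/8)
r(A) = 9*A (r(A) = (5 + 4)*A = 9*A)
D(X) = -2 + 1/(2*X) (D(X) = -2 + 1/(X + X) = -2 + 1/(2*X))
1/(-62913 + D(r(o(-2)))) = 1/(-62913 + (-2 + 1/(2*((9*(33/8)))))) = 1/(-62913 + (-2 + 1/(2*(297/8)))) = 1/(-62913 + (-2 + (1/2)*(8/297))) = 1/(-62913 + (-2 + 4/297)) = 1/(-62913 - 590/297) = 1/(-18685751/297) = -297/18685751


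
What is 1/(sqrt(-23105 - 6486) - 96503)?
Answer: -96503/9312858600 - I*sqrt(29591)/9312858600 ≈ -1.0362e-5 - 1.8471e-8*I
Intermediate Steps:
1/(sqrt(-23105 - 6486) - 96503) = 1/(sqrt(-29591) - 96503) = 1/(I*sqrt(29591) - 96503) = 1/(-96503 + I*sqrt(29591))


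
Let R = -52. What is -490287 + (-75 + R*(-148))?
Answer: -482666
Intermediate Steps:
-490287 + (-75 + R*(-148)) = -490287 + (-75 - 52*(-148)) = -490287 + (-75 + 7696) = -490287 + 7621 = -482666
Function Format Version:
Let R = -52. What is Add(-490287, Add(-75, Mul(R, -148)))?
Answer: -482666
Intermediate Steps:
Add(-490287, Add(-75, Mul(R, -148))) = Add(-490287, Add(-75, Mul(-52, -148))) = Add(-490287, Add(-75, 7696)) = Add(-490287, 7621) = -482666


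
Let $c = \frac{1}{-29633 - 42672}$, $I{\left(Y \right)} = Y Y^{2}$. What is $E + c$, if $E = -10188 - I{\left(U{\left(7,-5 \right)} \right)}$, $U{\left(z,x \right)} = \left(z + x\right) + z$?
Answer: $- \frac{789353686}{72305} \approx -10917.0$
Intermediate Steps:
$U{\left(z,x \right)} = x + 2 z$ ($U{\left(z,x \right)} = \left(x + z\right) + z = x + 2 z$)
$I{\left(Y \right)} = Y^{3}$
$c = - \frac{1}{72305}$ ($c = \frac{1}{-72305} = - \frac{1}{72305} \approx -1.383 \cdot 10^{-5}$)
$E = -10917$ ($E = -10188 - \left(-5 + 2 \cdot 7\right)^{3} = -10188 - \left(-5 + 14\right)^{3} = -10188 - 9^{3} = -10188 - 729 = -10917$)
$E + c = -10917 - \frac{1}{72305} = - \frac{789353686}{72305}$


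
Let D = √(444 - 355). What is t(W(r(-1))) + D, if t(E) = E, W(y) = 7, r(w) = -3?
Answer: 7 + √89 ≈ 16.434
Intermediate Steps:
D = √89 ≈ 9.4340
t(W(r(-1))) + D = 7 + √89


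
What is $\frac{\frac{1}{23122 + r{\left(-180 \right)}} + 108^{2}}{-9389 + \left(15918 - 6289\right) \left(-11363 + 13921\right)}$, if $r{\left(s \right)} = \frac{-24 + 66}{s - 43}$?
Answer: $\frac{60141497119}{126952971449252} \approx 0.00047373$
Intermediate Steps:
$r{\left(s \right)} = \frac{42}{-43 + s}$
$\frac{\frac{1}{23122 + r{\left(-180 \right)}} + 108^{2}}{-9389 + \left(15918 - 6289\right) \left(-11363 + 13921\right)} = \frac{\frac{1}{23122 + \frac{42}{-43 - 180}} + 108^{2}}{-9389 + \left(15918 - 6289\right) \left(-11363 + 13921\right)} = \frac{\frac{1}{23122 + \frac{42}{-223}} + 11664}{-9389 + 9629 \cdot 2558} = \frac{\frac{1}{23122 + 42 \left(- \frac{1}{223}\right)} + 11664}{-9389 + 24630982} = \frac{\frac{1}{23122 - \frac{42}{223}} + 11664}{24621593} = \left(\frac{1}{\frac{5156164}{223}} + 11664\right) \frac{1}{24621593} = \left(\frac{223}{5156164} + 11664\right) \frac{1}{24621593} = \frac{60141497119}{5156164} \cdot \frac{1}{24621593} = \frac{60141497119}{126952971449252}$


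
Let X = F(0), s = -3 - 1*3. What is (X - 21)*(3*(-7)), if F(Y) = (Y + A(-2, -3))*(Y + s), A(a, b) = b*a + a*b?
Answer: 1953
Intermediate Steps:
s = -6 (s = -3 - 3 = -6)
A(a, b) = 2*a*b (A(a, b) = a*b + a*b = 2*a*b)
F(Y) = (-6 + Y)*(12 + Y) (F(Y) = (Y + 2*(-2)*(-3))*(Y - 6) = (Y + 12)*(-6 + Y) = (12 + Y)*(-6 + Y) = (-6 + Y)*(12 + Y))
X = -72 (X = -72 + 0² + 6*0 = -72 + 0 + 0 = -72)
(X - 21)*(3*(-7)) = (-72 - 21)*(3*(-7)) = -93*(-21) = 1953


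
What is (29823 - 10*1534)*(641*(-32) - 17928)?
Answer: -556726520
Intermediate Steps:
(29823 - 10*1534)*(641*(-32) - 17928) = (29823 - 15340)*(-20512 - 17928) = 14483*(-38440) = -556726520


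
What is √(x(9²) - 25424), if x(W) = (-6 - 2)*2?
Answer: 4*I*√1590 ≈ 159.5*I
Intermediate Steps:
x(W) = -16 (x(W) = -8*2 = -16)
√(x(9²) - 25424) = √(-16 - 25424) = √(-25440) = 4*I*√1590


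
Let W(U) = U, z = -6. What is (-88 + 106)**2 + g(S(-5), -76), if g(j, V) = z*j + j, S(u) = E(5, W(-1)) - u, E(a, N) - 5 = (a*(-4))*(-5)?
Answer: -226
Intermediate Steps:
E(a, N) = 5 + 20*a (E(a, N) = 5 + (a*(-4))*(-5) = 5 - 4*a*(-5) = 5 + 20*a)
S(u) = 105 - u (S(u) = (5 + 20*5) - u = (5 + 100) - u = 105 - u)
g(j, V) = -5*j (g(j, V) = -6*j + j = -5*j)
(-88 + 106)**2 + g(S(-5), -76) = (-88 + 106)**2 - 5*(105 - 1*(-5)) = 18**2 - 5*(105 + 5) = 324 - 5*110 = 324 - 550 = -226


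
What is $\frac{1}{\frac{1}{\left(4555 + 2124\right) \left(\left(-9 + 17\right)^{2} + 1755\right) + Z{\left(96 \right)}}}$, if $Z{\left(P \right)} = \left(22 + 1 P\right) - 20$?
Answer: $12149199$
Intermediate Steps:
$Z{\left(P \right)} = 2 + P$ ($Z{\left(P \right)} = \left(22 + P\right) - 20 = 2 + P$)
$\frac{1}{\frac{1}{\left(4555 + 2124\right) \left(\left(-9 + 17\right)^{2} + 1755\right) + Z{\left(96 \right)}}} = \frac{1}{\frac{1}{\left(4555 + 2124\right) \left(\left(-9 + 17\right)^{2} + 1755\right) + \left(2 + 96\right)}} = \frac{1}{\frac{1}{6679 \left(8^{2} + 1755\right) + 98}} = \frac{1}{\frac{1}{6679 \left(64 + 1755\right) + 98}} = \frac{1}{\frac{1}{6679 \cdot 1819 + 98}} = \frac{1}{\frac{1}{12149101 + 98}} = \frac{1}{\frac{1}{12149199}} = 12149199$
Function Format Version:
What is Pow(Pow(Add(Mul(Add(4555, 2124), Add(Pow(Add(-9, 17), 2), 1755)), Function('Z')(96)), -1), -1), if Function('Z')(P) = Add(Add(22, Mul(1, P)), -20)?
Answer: 12149199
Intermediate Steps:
Function('Z')(P) = Add(2, P) (Function('Z')(P) = Add(Add(22, P), -20) = Add(2, P))
Pow(Pow(Add(Mul(Add(4555, 2124), Add(Pow(Add(-9, 17), 2), 1755)), Function('Z')(96)), -1), -1) = Pow(Pow(Add(Mul(Add(4555, 2124), Add(Pow(Add(-9, 17), 2), 1755)), Add(2, 96)), -1), -1) = Pow(Pow(Add(Mul(6679, Add(Pow(8, 2), 1755)), 98), -1), -1) = Pow(Pow(Add(Mul(6679, Add(64, 1755)), 98), -1), -1) = Pow(Pow(Add(Mul(6679, 1819), 98), -1), -1) = Pow(Pow(Add(12149101, 98), -1), -1) = Pow(Pow(12149199, -1), -1) = Pow(Rational(1, 12149199), -1) = 12149199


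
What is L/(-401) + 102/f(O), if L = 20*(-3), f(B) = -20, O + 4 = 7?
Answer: -19851/4010 ≈ -4.9504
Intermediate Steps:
O = 3 (O = -4 + 7 = 3)
L = -60
L/(-401) + 102/f(O) = -60/(-401) + 102/(-20) = -60*(-1/401) + 102*(-1/20) = 60/401 - 51/10 = -19851/4010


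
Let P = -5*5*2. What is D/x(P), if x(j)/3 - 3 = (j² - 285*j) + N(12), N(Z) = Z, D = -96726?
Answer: -4606/2395 ≈ -1.9232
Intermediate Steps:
P = -50 (P = -25*2 = -50)
x(j) = 45 - 855*j + 3*j² (x(j) = 9 + 3*((j² - 285*j) + 12) = 9 + 3*(12 + j² - 285*j) = 9 + (36 - 855*j + 3*j²) = 45 - 855*j + 3*j²)
D/x(P) = -96726/(45 - 855*(-50) + 3*(-50)²) = -96726/(45 + 42750 + 3*2500) = -96726/(45 + 42750 + 7500) = -96726/50295 = -96726*1/50295 = -4606/2395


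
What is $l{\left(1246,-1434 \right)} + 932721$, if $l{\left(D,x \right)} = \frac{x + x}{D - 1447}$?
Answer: $\frac{62493263}{67} \approx 9.3274 \cdot 10^{5}$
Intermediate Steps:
$l{\left(D,x \right)} = \frac{2 x}{-1447 + D}$
$l{\left(1246,-1434 \right)} + 932721 = 2 \left(-1434\right) \frac{1}{-1447 + 1246} + 932721 = 2 \left(-1434\right) \frac{1}{-201} + 932721 = 2 \left(-1434\right) \left(- \frac{1}{201}\right) + 932721 = \frac{956}{67} + 932721 = \frac{62493263}{67}$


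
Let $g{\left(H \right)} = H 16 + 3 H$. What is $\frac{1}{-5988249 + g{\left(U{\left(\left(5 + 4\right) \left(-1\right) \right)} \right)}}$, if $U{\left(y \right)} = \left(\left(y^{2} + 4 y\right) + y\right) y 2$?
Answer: $- \frac{1}{6000561} \approx -1.6665 \cdot 10^{-7}$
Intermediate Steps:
$U{\left(y \right)} = 2 y \left(y^{2} + 5 y\right)$ ($U{\left(y \right)} = \left(y^{2} + 5 y\right) y 2 = y \left(y^{2} + 5 y\right) 2 = 2 y \left(y^{2} + 5 y\right)$)
$g{\left(H \right)} = 19 H$ ($g{\left(H \right)} = 16 H + 3 H = 19 H$)
$\frac{1}{-5988249 + g{\left(U{\left(\left(5 + 4\right) \left(-1\right) \right)} \right)}} = \frac{1}{-5988249 + 19 \cdot 2 \left(\left(5 + 4\right) \left(-1\right)\right)^{2} \left(5 + \left(5 + 4\right) \left(-1\right)\right)} = \frac{1}{-5988249 + 19 \cdot 2 \left(9 \left(-1\right)\right)^{2} \left(5 + 9 \left(-1\right)\right)} = \frac{1}{-5988249 + 19 \cdot 2 \left(-9\right)^{2} \left(5 - 9\right)} = \frac{1}{-5988249 + 19 \cdot 2 \cdot 81 \left(-4\right)} = \frac{1}{-5988249 + 19 \left(-648\right)} = \frac{1}{-5988249 - 12312} = \frac{1}{-6000561} = - \frac{1}{6000561}$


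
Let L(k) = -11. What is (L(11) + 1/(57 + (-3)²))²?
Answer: 525625/4356 ≈ 120.67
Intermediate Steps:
(L(11) + 1/(57 + (-3)²))² = (-11 + 1/(57 + (-3)²))² = (-11 + 1/(57 + 9))² = (-11 + 1/66)² = (-725/66)² = 525625/4356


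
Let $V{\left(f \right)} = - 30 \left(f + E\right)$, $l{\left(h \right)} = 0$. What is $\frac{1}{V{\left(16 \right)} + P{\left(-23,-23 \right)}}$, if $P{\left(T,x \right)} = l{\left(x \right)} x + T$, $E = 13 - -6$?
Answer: $- \frac{1}{1073} \approx -0.00093197$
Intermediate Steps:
$E = 19$ ($E = 13 + 6 = 19$)
$V{\left(f \right)} = -570 - 30 f$ ($V{\left(f \right)} = - 30 \left(f + 19\right) = - 30 \left(19 + f\right) = -570 - 30 f$)
$P{\left(T,x \right)} = T$ ($P{\left(T,x \right)} = 0 x + T = 0 + T = T$)
$\frac{1}{V{\left(16 \right)} + P{\left(-23,-23 \right)}} = \frac{1}{\left(-570 - 480\right) - 23} = \frac{1}{-1050 - 23} = \frac{1}{-1073} = - \frac{1}{1073}$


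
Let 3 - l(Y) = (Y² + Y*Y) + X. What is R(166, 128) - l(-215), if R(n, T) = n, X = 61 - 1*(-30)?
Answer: 92704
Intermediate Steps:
X = 91 (X = 61 + 30 = 91)
l(Y) = -88 - 2*Y² (l(Y) = 3 - ((Y² + Y*Y) + 91) = 3 - ((Y² + Y²) + 91) = 3 - (2*Y² + 91) = 3 - (91 + 2*Y²) = 3 + (-91 - 2*Y²) = -88 - 2*Y²)
R(166, 128) - l(-215) = 166 - (-88 - 2*(-215)²) = 166 - (-88 - 2*46225) = 166 - (-88 - 92450) = 166 - 1*(-92538) = 166 + 92538 = 92704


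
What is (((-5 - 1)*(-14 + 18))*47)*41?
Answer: -46248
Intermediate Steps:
(((-5 - 1)*(-14 + 18))*47)*41 = (-6*4*47)*41 = -24*47*41 = -1128*41 = -46248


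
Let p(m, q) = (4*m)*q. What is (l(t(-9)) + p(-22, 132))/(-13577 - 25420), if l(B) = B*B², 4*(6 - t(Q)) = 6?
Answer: 30733/103992 ≈ 0.29553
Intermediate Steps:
p(m, q) = 4*m*q
t(Q) = 9/2 (t(Q) = 6 - ¼*6 = 6 - 3/2 = 9/2)
l(B) = B³
(l(t(-9)) + p(-22, 132))/(-13577 - 25420) = ((9/2)³ + 4*(-22)*132)/(-13577 - 25420) = (729/8 - 11616)/(-38997) = -92199/8*(-1/38997) = 30733/103992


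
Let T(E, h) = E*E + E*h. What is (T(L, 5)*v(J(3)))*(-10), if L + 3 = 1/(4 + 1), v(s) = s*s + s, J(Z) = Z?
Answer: 3696/5 ≈ 739.20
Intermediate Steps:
v(s) = s + s**2 (v(s) = s**2 + s = s + s**2)
L = -14/5 (L = -3 + 1/(4 + 1) = -3 + 1/5 = -14/5 ≈ -2.8000)
T(E, h) = E**2 + E*h
(T(L, 5)*v(J(3)))*(-10) = ((-14*(-14/5 + 5)/5)*(3*(1 + 3)))*(-10) = ((-14/5*11/5)*(3*4))*(-10) = -154/25*12*(-10) = -1848/25*(-10) = 3696/5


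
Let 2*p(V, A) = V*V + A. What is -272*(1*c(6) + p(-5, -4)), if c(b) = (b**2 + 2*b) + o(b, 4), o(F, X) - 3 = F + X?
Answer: -19448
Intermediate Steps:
o(F, X) = 3 + F + X (o(F, X) = 3 + (F + X) = 3 + F + X)
c(b) = 7 + b**2 + 3*b (c(b) = (b**2 + 2*b) + (3 + b + 4) = (b**2 + 2*b) + (7 + b) = 7 + b**2 + 3*b)
p(V, A) = A/2 + V**2/2 (p(V, A) = (V*V + A)/2 = (V**2 + A)/2 = (A + V**2)/2 = A/2 + V**2/2)
-272*(1*c(6) + p(-5, -4)) = -272*(1*(7 + 6**2 + 3*6) + ((1/2)*(-4) + (1/2)*(-5)**2)) = -272*(1*(7 + 36 + 18) + (-2 + (1/2)*25)) = -272*(1*61 + (-2 + 25/2)) = -272*(61 + 21/2) = -272*143/2 = -19448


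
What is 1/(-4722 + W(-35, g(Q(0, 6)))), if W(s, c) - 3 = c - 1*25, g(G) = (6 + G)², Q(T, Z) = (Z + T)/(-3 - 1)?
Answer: -4/18895 ≈ -0.00021170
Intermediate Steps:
Q(T, Z) = -T/4 - Z/4 (Q(T, Z) = (T + Z)/(-4) = (T + Z)*(-¼) = -T/4 - Z/4)
W(s, c) = -22 + c (W(s, c) = 3 + (c - 1*25) = 3 + (c - 25) = 3 + (-25 + c) = -22 + c)
1/(-4722 + W(-35, g(Q(0, 6)))) = 1/(-4722 + (-22 + (6 + (-¼*0 - ¼*6))²)) = 1/(-4722 + (-22 + (6 + (0 - 3/2))²)) = 1/(-4722 + (-22 + (6 - 3/2)²)) = 1/(-4722 + (-22 + (9/2)²)) = 1/(-4722 + (-22 + 81/4)) = 1/(-4722 - 7/4) = 1/(-18895/4) = -4/18895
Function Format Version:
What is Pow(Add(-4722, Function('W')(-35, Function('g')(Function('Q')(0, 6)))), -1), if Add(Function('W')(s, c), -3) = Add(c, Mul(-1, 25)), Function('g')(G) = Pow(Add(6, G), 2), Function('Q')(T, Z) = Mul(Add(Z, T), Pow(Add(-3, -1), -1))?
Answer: Rational(-4, 18895) ≈ -0.00021170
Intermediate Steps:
Function('Q')(T, Z) = Add(Mul(Rational(-1, 4), T), Mul(Rational(-1, 4), Z)) (Function('Q')(T, Z) = Mul(Add(T, Z), Pow(-4, -1)) = Mul(Add(T, Z), Rational(-1, 4)) = Add(Mul(Rational(-1, 4), T), Mul(Rational(-1, 4), Z)))
Function('W')(s, c) = Add(-22, c) (Function('W')(s, c) = Add(3, Add(c, Mul(-1, 25))) = Add(3, Add(c, -25)) = Add(3, Add(-25, c)) = Add(-22, c))
Pow(Add(-4722, Function('W')(-35, Function('g')(Function('Q')(0, 6)))), -1) = Pow(Add(-4722, Add(-22, Pow(Add(6, Add(Mul(Rational(-1, 4), 0), Mul(Rational(-1, 4), 6))), 2))), -1) = Pow(Add(-4722, Add(-22, Pow(Add(6, Add(0, Rational(-3, 2))), 2))), -1) = Pow(Add(-4722, Add(-22, Pow(Add(6, Rational(-3, 2)), 2))), -1) = Pow(Add(-4722, Add(-22, Pow(Rational(9, 2), 2))), -1) = Pow(Add(-4722, Add(-22, Rational(81, 4))), -1) = Pow(Add(-4722, Rational(-7, 4)), -1) = Pow(Rational(-18895, 4), -1) = Rational(-4, 18895)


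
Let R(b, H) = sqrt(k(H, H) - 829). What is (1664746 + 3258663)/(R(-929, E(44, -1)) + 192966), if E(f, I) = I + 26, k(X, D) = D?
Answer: 158341756849/6205979660 - 4923409*I*sqrt(201)/18617938980 ≈ 25.514 - 0.0037491*I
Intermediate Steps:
E(f, I) = 26 + I
R(b, H) = sqrt(-829 + H) (R(b, H) = sqrt(H - 829) = sqrt(-829 + H))
(1664746 + 3258663)/(R(-929, E(44, -1)) + 192966) = (1664746 + 3258663)/(sqrt(-829 + (26 - 1)) + 192966) = 4923409/(sqrt(-829 + 25) + 192966) = 4923409/(sqrt(-804) + 192966) = 4923409/(2*I*sqrt(201) + 192966) = 4923409/(192966 + 2*I*sqrt(201))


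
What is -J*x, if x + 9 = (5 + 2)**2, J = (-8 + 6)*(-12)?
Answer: -960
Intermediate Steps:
J = 24 (J = -2*(-12) = 24)
x = 40 (x = -9 + (5 + 2)**2 = -9 + 7**2 = -9 + 49 = 40)
-J*x = -24*40 = -1*960 = -960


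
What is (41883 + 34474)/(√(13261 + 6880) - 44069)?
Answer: -3364976633/1942056620 - 76357*√20141/1942056620 ≈ -1.7383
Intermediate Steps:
(41883 + 34474)/(√(13261 + 6880) - 44069) = 76357/(√20141 - 44069) = 76357/(-44069 + √20141)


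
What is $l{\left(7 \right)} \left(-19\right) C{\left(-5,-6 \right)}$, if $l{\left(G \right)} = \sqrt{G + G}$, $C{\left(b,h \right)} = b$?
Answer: $95 \sqrt{14} \approx 355.46$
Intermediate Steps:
$l{\left(G \right)} = \sqrt{2} \sqrt{G}$ ($l{\left(G \right)} = \sqrt{2 G} = \sqrt{2} \sqrt{G}$)
$l{\left(7 \right)} \left(-19\right) C{\left(-5,-6 \right)} = \sqrt{2} \sqrt{7} \left(-19\right) \left(-5\right) = \sqrt{14} \left(-19\right) \left(-5\right) = - 19 \sqrt{14} \left(-5\right) = 95 \sqrt{14}$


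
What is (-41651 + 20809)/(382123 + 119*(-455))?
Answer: -10421/163989 ≈ -0.063547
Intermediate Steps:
(-41651 + 20809)/(382123 + 119*(-455)) = -20842/(382123 - 54145) = -20842/327978 = -20842*1/327978 = -10421/163989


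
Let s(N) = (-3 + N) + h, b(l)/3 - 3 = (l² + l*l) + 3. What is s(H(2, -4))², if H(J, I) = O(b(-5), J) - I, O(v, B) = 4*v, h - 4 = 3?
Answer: 462400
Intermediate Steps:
h = 7 (h = 4 + 3 = 7)
b(l) = 18 + 6*l² (b(l) = 9 + 3*((l² + l*l) + 3) = 9 + 3*((l² + l²) + 3) = 9 + 3*(2*l² + 3) = 9 + 3*(3 + 2*l²) = 9 + (9 + 6*l²) = 18 + 6*l²)
H(J, I) = 672 - I (H(J, I) = 4*(18 + 6*(-5)²) - I = 4*(18 + 6*25) - I = 4*(18 + 150) - I = 4*168 - I = 672 - I)
s(N) = 4 + N (s(N) = (-3 + N) + 7 = 4 + N)
s(H(2, -4))² = (4 + (672 - 1*(-4)))² = (4 + (672 + 4))² = (4 + 676)² = 680² = 462400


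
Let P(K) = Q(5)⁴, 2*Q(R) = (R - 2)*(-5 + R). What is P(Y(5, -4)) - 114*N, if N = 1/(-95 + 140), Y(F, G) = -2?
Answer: -38/15 ≈ -2.5333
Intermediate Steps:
Q(R) = (-5 + R)*(-2 + R)/2 (Q(R) = ((R - 2)*(-5 + R))/2 = ((-2 + R)*(-5 + R))/2 = ((-5 + R)*(-2 + R))/2 = (-5 + R)*(-2 + R)/2)
N = 1/45 ≈ 0.022222
P(K) = 0 (P(K) = (5 + (½)*5² - 7/2*5)⁴ = (5 + (½)*25 - 35/2)⁴ = (5 + 25/2 - 35/2)⁴ = 0⁴ = 0)
P(Y(5, -4)) - 114*N = 0 - 114*1/45 = 0 - 38/15 = -38/15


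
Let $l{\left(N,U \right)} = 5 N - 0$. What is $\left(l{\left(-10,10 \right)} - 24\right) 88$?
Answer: $-6512$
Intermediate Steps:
$l{\left(N,U \right)} = 5 N$ ($l{\left(N,U \right)} = 5 N + 0 = 5 N$)
$\left(l{\left(-10,10 \right)} - 24\right) 88 = \left(5 \left(-10\right) - 24\right) 88 = \left(-50 - 24\right) 88 = \left(-74\right) 88 = -6512$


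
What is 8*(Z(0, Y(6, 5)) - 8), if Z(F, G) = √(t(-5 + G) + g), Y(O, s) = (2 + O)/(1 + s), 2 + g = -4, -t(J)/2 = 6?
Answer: -64 + 24*I*√2 ≈ -64.0 + 33.941*I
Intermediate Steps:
t(J) = -12 (t(J) = -2*6 = -12)
g = -6 (g = -2 - 4 = -6)
Y(O, s) = (2 + O)/(1 + s)
Z(F, G) = 3*I*√2 (Z(F, G) = √(-12 - 6) = √(-18) = 3*I*√2)
8*(Z(0, Y(6, 5)) - 8) = 8*(3*I*√2 - 8) = 8*(-8 + 3*I*√2) = -64 + 24*I*√2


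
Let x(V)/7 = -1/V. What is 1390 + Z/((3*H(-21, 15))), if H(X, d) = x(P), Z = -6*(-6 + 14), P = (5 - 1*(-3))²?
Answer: 10754/7 ≈ 1536.3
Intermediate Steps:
P = 64 (P = (5 + 3)² = 8² = 64)
Z = -48 (Z = -6*8 = -48)
x(V) = -7/V (x(V) = 7*(-1/V) = -7/V)
H(X, d) = -7/64
1390 + Z/((3*H(-21, 15))) = 1390 - 48/(3*(-7/64)) = 1390 - 48/(-21/64) = 1390 - 48*(-64/21) = 1390 + 1024/7 = 10754/7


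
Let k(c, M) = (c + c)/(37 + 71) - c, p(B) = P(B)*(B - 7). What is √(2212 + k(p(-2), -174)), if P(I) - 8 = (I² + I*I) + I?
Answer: 7*√429/3 ≈ 48.329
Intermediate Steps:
P(I) = 8 + I + 2*I² (P(I) = 8 + ((I² + I*I) + I) = 8 + ((I² + I²) + I) = 8 + (2*I² + I) = 8 + (I + 2*I²) = 8 + I + 2*I²)
p(B) = (-7 + B)*(8 + B + 2*B²) (p(B) = (8 + B + 2*B²)*(B - 7) = (8 + B + 2*B²)*(-7 + B) = (-7 + B)*(8 + B + 2*B²))
k(c, M) = -53*c/54 (k(c, M) = (2*c)/108 - c = (2*c)*(1/108) - c = c/54 - c = -53*c/54)
√(2212 + k(p(-2), -174)) = √(2212 - 53*(-7 - 2)*(8 - 2 + 2*(-2)²)/54) = √(2212 - (-53)*(8 - 2 + 2*4)/6) = √(2212 - (-53)*(8 - 2 + 8)/6) = √(2212 - (-53)*14/6) = √(2212 - 53/54*(-126)) = √(2212 + 371/3) = √(7007/3) = 7*√429/3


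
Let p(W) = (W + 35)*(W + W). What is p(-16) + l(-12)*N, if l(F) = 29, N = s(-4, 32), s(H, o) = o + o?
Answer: 1248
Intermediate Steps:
s(H, o) = 2*o
N = 64 (N = 2*32 = 64)
p(W) = 2*W*(35 + W) (p(W) = (35 + W)*(2*W) = 2*W*(35 + W))
p(-16) + l(-12)*N = 2*(-16)*(35 - 16) + 29*64 = 2*(-16)*19 + 1856 = -608 + 1856 = 1248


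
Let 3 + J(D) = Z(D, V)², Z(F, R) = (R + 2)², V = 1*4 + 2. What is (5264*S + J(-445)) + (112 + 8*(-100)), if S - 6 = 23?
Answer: 156061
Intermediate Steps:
S = 29 (S = 6 + 23 = 29)
V = 6 (V = 4 + 2 = 6)
Z(F, R) = (2 + R)²
J(D) = 4093 (J(D) = -3 + ((2 + 6)²)² = -3 + (8²)² = -3 + 64² = -3 + 4096 = 4093)
(5264*S + J(-445)) + (112 + 8*(-100)) = (5264*29 + 4093) + (112 + 8*(-100)) = (152656 + 4093) + (112 - 800) = 156749 - 688 = 156061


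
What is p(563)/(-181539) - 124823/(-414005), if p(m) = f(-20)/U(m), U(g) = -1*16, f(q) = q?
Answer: 90638900363/300632214780 ≈ 0.30149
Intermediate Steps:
U(g) = -16
p(m) = 5/4 (p(m) = -20/(-16) = -20*(-1/16) = 5/4)
p(563)/(-181539) - 124823/(-414005) = (5/4)/(-181539) - 124823/(-414005) = (5/4)*(-1/181539) - 124823*(-1/414005) = -5/726156 + 124823/414005 = 90638900363/300632214780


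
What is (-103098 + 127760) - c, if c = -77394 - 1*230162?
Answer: 332218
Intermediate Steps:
c = -307556 (c = -77394 - 230162 = -307556)
(-103098 + 127760) - c = (-103098 + 127760) - 1*(-307556) = 24662 + 307556 = 332218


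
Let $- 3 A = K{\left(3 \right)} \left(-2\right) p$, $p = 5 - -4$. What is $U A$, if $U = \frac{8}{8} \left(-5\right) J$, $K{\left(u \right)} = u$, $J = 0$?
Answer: $0$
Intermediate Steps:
$p = 9$ ($p = 5 + 4 = 9$)
$U = 0$ ($U = \frac{8}{8} \left(-5\right) 0 = 8 \cdot \frac{1}{8} \left(-5\right) 0 = 1 \left(-5\right) 0 = \left(-5\right) 0 = 0$)
$A = 18$ ($A = - \frac{3 \left(-2\right) 9}{3} = - \frac{\left(-6\right) 9}{3} = \left(- \frac{1}{3}\right) \left(-54\right) = 18$)
$U A = 0 \cdot 18 = 0$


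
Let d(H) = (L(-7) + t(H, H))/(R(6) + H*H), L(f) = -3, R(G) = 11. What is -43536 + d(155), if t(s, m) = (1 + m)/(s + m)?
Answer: -54065617089/1241860 ≈ -43536.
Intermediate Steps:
t(s, m) = (1 + m)/(m + s)
d(H) = (-3 + (1 + H)/(2*H))/(11 + H²) (d(H) = (-3 + (1 + H)/(H + H))/(11 + H*H) = (-3 + (1 + H)/((2*H)))/(11 + H²) = (-3 + (1/(2*H))*(1 + H))/(11 + H²) = (-3 + (1 + H)/(2*H))/(11 + H²))
-43536 + d(155) = -43536 + (½)*(1 - 5*155)/(155*(11 + 155²)) = -43536 + (½)*(1/155)*(1 - 775)/(11 + 24025) = -43536 + (½)*(1/155)*(-774)/24036 = -43536 + (½)*(1/155)*(1/24036)*(-774) = -43536 - 129/1241860 = -54065617089/1241860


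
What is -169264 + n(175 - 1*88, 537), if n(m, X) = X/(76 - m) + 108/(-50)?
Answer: -46561619/275 ≈ -1.6932e+5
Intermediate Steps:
n(m, X) = -54/25 + X/(76 - m) (n(m, X) = X/(76 - m) + 108*(-1/50) = X/(76 - m) - 54/25 = -54/25 + X/(76 - m))
-169264 + n(175 - 1*88, 537) = -169264 + (4104 - 54*(175 - 1*88) - 25*537)/(25*(-76 + (175 - 1*88))) = -169264 + (4104 - 54*(175 - 88) - 13425)/(25*(-76 + (175 - 88))) = -169264 + (4104 - 54*87 - 13425)/(25*(-76 + 87)) = -169264 + (1/25)*(4104 - 4698 - 13425)/11 = -169264 + (1/25)*(1/11)*(-14019) = -169264 - 14019/275 = -46561619/275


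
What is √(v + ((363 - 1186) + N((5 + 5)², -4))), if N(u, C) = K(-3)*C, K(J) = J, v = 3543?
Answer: 2*√683 ≈ 52.269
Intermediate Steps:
N(u, C) = -3*C
√(v + ((363 - 1186) + N((5 + 5)², -4))) = √(3543 + ((363 - 1186) - 3*(-4))) = √(3543 + (-823 + 12)) = √(3543 - 811) = √2732 = 2*√683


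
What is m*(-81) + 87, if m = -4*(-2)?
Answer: -561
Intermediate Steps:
m = 8
m*(-81) + 87 = 8*(-81) + 87 = -648 + 87 = -561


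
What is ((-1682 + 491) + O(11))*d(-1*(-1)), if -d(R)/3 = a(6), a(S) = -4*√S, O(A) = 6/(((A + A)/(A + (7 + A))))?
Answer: -156168*√6/11 ≈ -34776.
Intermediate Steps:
O(A) = 3*(7 + 2*A)/A (O(A) = 6/(((2*A)/(7 + 2*A))) = 6/((2*A/(7 + 2*A))) = 6*((7 + 2*A)/(2*A)) = 3*(7 + 2*A)/A)
d(R) = 12*√6 (d(R) = -(-12)*√6 = 12*√6)
((-1682 + 491) + O(11))*d(-1*(-1)) = ((-1682 + 491) + (6 + 21/11))*(12*√6) = (-1191 + (6 + 21*(1/11)))*(12*√6) = (-1191 + (6 + 21/11))*(12*√6) = (-1191 + 87/11)*(12*√6) = -156168*√6/11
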